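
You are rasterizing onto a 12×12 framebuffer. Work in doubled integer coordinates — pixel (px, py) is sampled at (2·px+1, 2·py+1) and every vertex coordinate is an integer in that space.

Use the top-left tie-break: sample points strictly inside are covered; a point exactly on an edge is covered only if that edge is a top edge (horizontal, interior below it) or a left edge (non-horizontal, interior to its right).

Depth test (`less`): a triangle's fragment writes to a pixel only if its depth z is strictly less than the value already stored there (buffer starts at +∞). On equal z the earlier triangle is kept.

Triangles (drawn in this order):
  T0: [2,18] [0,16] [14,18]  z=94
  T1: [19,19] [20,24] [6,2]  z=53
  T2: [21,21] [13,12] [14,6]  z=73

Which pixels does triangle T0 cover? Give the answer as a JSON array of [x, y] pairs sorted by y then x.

T0:
  2·area = 24
  edge (2, 18)→(0, 16): d=(-2,-2) top-left  bias=+0
  edge (0, 16)→(14, 18): d=(14,2) right/bottom  bias=-1
  edge (14, 18)→(2, 18): d=(-12,0) right/bottom  bias=-1
    (0,8)@(1, 17): e=[0,12,12] → #  [on edge]
    (1,8)@(3, 17): e=[4,8,12] → #
    (2,8)@(5, 17): e=[8,4,12] → #
    (3,8)@(7, 17): e=[12,0,12] → ·  [on edge]
    (0,9)@(1, 19): e=[-4,40,-12] → ·
    (1,9)@(3, 19): e=[0,36,-12] → ·  [on edge]
    (2,9)@(5, 19): e=[4,32,-12] → ·
    (10,9)@(21, 19): e=[36,0,-12] → ·  [on edge]
    (2,10)@(5, 21): e=[0,60,-36] → ·  [on edge]
    (3,11)@(7, 23): e=[0,84,-60] → ·  [on edge]
  covered (3 px):
    · · · · · · · · · · · ·
    · · · · · · · · · · · ·
    · · · · · · · · · · · ·
    · · · · · · · · · · · ·
    · · · · · · · · · · · ·
    · · · · · · · · · · · ·
    · · · · · · · · · · · ·
    · · · · · · · · · · · ·
    # # # · · · · · · · · ·
    · · · · · · · · · · · ·
    · · · · · · · · · · · ·
    · · · · · · · · · · · ·
T1:
  2·area = 48
  edge (19, 19)→(20, 24): d=(1,5) right/bottom  bias=-1
  edge (20, 24)→(6, 2): d=(-14,-22) top-left  bias=+0
  edge (6, 2)→(19, 19): d=(13,17) right/bottom  bias=-1
    (5,4)@(11, 9): e=[30,12,6] → #
    (6,4)@(13, 9): e=[20,56,-28] → ·
    (8,4)@(17, 9): e=[0,144,-96] → ·  [on edge]
    (5,5)@(11, 11): e=[32,-16,32] → ·
    (6,6)@(13, 13): e=[24,0,24] → #  [on edge]
    (7,6)@(15, 13): e=[14,44,-10] → ·
    (6,7)@(13, 15): e=[26,-28,50] → ·
    (7,7)@(15, 15): e=[16,16,16] → #
    (8,7)@(17, 15): e=[6,60,-18] → ·
    (7,8)@(15, 17): e=[18,-12,42] → ·
    (8,8)@(17, 17): e=[8,32,8] → #
    (9,8)@(19, 17): e=[-2,76,-26] → ·
    (9,9)@(19, 19): e=[0,48,0] → ·  [on edge]
  covered (6 px):
    · · · · · · · · · · · ·
    · · · · · · · · · · · ·
    · · · · · · · · · · · ·
    · · · · · · · · · · · ·
    · · · · · # · · · · · ·
    · · · · · · · · · · · ·
    · · · · · · # · · · · ·
    · · · · · · · # · · · ·
    · · · · · · · · # · · ·
    · · · · · · · · # · · ·
    · · · · · · · · · # · ·
    · · · · · · · · · · · ·
T2:
  2·area = 57
  edge (21, 21)→(13, 12): d=(-8,-9) top-left  bias=+0
  edge (13, 12)→(14, 6): d=(1,-6) top-left  bias=+0
  edge (14, 6)→(21, 21): d=(7,15) right/bottom  bias=-1
    (2,1)@(5, 3): e=[0,-57,114] → ·  [on edge]
    (7,4)@(15, 9): e=[42,9,6] → #
    (8,4)@(17, 9): e=[60,21,-24] → ·
    (7,5)@(15, 11): e=[26,11,20] → #
    (8,5)@(17, 11): e=[44,23,-10] → ·
    (7,6)@(15, 13): e=[10,13,34] → #
    (8,6)@(17, 13): e=[28,25,4] → #
    (9,6)@(19, 13): e=[46,37,-26] → ·
    (7,7)@(15, 15): e=[-6,15,48] → ·
    (8,7)@(17, 15): e=[12,27,18] → #
    (9,7)@(19, 15): e=[30,39,-12] → ·
    (8,8)@(17, 17): e=[-4,29,32] → ·
    (10,10)@(21, 21): e=[0,57,0] → ·  [on edge]
  covered (6 px):
    · · · · · · · · · · · ·
    · · · · · · · · · · · ·
    · · · · · · · · · · · ·
    · · · · · · · · · · · ·
    · · · · · · · # · · · ·
    · · · · · · · # · · · ·
    · · · · · · · # # · · ·
    · · · · · · · · # · · ·
    · · · · · · · · · # · ·
    · · · · · · · · · · · ·
    · · · · · · · · · · · ·
    · · · · · · · · · · · ·

Final: [[0,8],[1,8],[2,8]]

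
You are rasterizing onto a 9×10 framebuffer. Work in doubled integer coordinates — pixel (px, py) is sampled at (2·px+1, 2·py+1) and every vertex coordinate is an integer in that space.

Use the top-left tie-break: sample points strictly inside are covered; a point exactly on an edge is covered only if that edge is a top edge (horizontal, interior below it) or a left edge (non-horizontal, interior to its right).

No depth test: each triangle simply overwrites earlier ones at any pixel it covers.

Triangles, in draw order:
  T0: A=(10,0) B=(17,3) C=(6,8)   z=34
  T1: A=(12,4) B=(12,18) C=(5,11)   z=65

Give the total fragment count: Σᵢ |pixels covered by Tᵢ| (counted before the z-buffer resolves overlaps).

T0:
  2·area = 68
  edge (10, 0)→(17, 3): d=(7,3) right/bottom  bias=-1
  edge (17, 3)→(6, 8): d=(-11,5) right/bottom  bias=-1
  edge (6, 8)→(10, 0): d=(4,-8) top-left  bias=+0
    (5,0)@(11, 1): e=[4,52,12] → #
    (6,0)@(13, 1): e=[-2,42,28] → ·
    (4,1)@(9, 3): e=[24,40,4] → #
    (6,1)@(13, 3): e=[12,20,36] → #
    (7,1)@(15, 3): e=[6,10,52] → #
    (8,1)@(17, 3): e=[0,0,68] → ·  [on edge]
    (4,2)@(9, 5): e=[38,18,12] → #
    (6,2)@(13, 5): e=[26,-2,44] → ·
    (7,2)@(15, 5): e=[20,-12,60] → ·
    (3,3)@(7, 7): e=[58,6,4] → #
    (4,3)@(9, 7): e=[52,-4,20] → ·
    (5,3)@(11, 7): e=[46,-14,36] → ·
  covered (8 px):
    · · · · · # · · ·
    · · · · # # # # ·
    · · · · # # · · ·
    · · · # · · · · ·
    · · · · · · · · ·
    · · · · · · · · ·
    · · · · · · · · ·
    · · · · · · · · ·
    · · · · · · · · ·
    · · · · · · · · ·
T1:
  2·area = 98
  edge (12, 4)→(12, 18): d=(0,14) right/bottom  bias=-1
  edge (12, 18)→(5, 11): d=(-7,-7) top-left  bias=+0
  edge (5, 11)→(12, 4): d=(7,-7) top-left  bias=+0
    (7,0)@(15, 1): e=[-42,140,0] → ·  [on edge]
    (6,1)@(13, 3): e=[-14,112,0] → ·  [on edge]
    (5,2)@(11, 5): e=[14,84,0] → #  [on edge]
    (6,2)@(13, 5): e=[-14,98,14] → ·
    (0,3)@(1, 7): e=[154,0,-56] → ·  [on edge]
    (4,3)@(9, 7): e=[42,56,0] → #  [on edge]
    (6,3)@(13, 7): e=[-14,84,28] → ·
    (1,4)@(3, 9): e=[126,0,-28] → ·  [on edge]
    (3,4)@(7, 9): e=[70,28,0] → #  [on edge]
    (6,4)@(13, 9): e=[-14,70,42] → ·
    (2,5)@(5, 11): e=[98,0,0] → #  [on edge]
    (6,5)@(13, 11): e=[-14,56,56] → ·
    (1,6)@(3, 13): e=[126,-28,0] → ·  [on edge]
    (3,6)@(7, 13): e=[70,0,28] → #  [on edge]
    (0,7)@(1, 15): e=[154,-56,0] → ·  [on edge]
    (4,7)@(9, 15): e=[42,0,56] → #  [on edge]
    (5,8)@(11, 17): e=[14,0,84] → #  [on edge]
    (6,9)@(13, 19): e=[-14,0,112] → ·  [on edge]
  covered (16 px):
    · · · · · · · · ·
    · · · · · · · · ·
    · · · · · # · · ·
    · · · · # # · · ·
    · · · # # # · · ·
    · · # # # # · · ·
    · · · # # # · · ·
    · · · · # # · · ·
    · · · · · # · · ·
    · · · · · · · · ·

Result: 24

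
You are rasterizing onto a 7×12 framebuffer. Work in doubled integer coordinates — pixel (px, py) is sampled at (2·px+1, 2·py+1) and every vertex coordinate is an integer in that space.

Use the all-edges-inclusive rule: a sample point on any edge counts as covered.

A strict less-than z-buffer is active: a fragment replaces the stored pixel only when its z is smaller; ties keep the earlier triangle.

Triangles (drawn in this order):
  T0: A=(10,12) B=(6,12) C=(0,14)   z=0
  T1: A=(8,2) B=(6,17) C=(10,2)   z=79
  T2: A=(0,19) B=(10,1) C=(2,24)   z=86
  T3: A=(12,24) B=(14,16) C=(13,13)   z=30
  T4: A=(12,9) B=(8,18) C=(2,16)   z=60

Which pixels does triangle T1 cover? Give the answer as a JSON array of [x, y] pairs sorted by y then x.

T0:
  2·area = 8  (B↔C swapped to make it positive)
  edge (10, 12)→(0, 14): d=(-10,2) inclusive
  edge (0, 14)→(6, 12): d=(6,-2) inclusive
  edge (6, 12)→(10, 12): d=(4,0) inclusive
    (4,5)@(9, 11): e=[12,0,-4] → ·  [on edge]
    (1,6)@(3, 13): e=[4,0,4] → #  [on edge]
    (2,6)@(5, 13): e=[0,4,4] → #  [on edge]
    (3,6)@(7, 13): e=[-4,8,4] → ·
    (1,7)@(3, 15): e=[-16,12,12] → ·
    (2,7)@(5, 15): e=[-20,16,12] → ·
  covered (2 px):
    · · · · · · ·
    · · · · · · ·
    · · · · · · ·
    · · · · · · ·
    · · · · · · ·
    · · · · · · ·
    · # # · · · ·
    · · · · · · ·
    · · · · · · ·
    · · · · · · ·
    · · · · · · ·
    · · · · · · ·
T1:
  2·area = 30  (B↔C swapped to make it positive)
  edge (8, 2)→(10, 2): d=(2,0) inclusive
  edge (10, 2)→(6, 17): d=(-4,15) inclusive
  edge (6, 17)→(8, 2): d=(2,-15) inclusive
    (4,1)@(9, 3): e=[2,11,17] → #
    (5,1)@(11, 3): e=[2,-19,47] → ·
    (4,2)@(9, 5): e=[6,3,21] → #
    (5,2)@(11, 5): e=[6,-27,51] → ·
    (4,3)@(9, 7): e=[10,-5,25] → ·
    (3,5)@(7, 11): e=[18,9,3] → #
    (4,5)@(9, 11): e=[18,-21,33] → ·
    (3,6)@(7, 13): e=[22,1,7] → #
    (4,6)@(9, 13): e=[22,-29,37] → ·
    (3,7)@(7, 15): e=[26,-7,11] → ·
  covered (4 px):
    · · · · · · ·
    · · · · # · ·
    · · · · # · ·
    · · · · · · ·
    · · · · · · ·
    · · · # · · ·
    · · · # · · ·
    · · · · · · ·
    · · · · · · ·
    · · · · · · ·
    · · · · · · ·
    · · · · · · ·
T2:
  2·area = 86
  edge (0, 19)→(10, 1): d=(10,-18) inclusive
  edge (10, 1)→(2, 24): d=(-8,23) inclusive
  edge (2, 24)→(0, 19): d=(-2,-5) inclusive
    (4,1)@(9, 3): e=[2,7,77] → #
    (5,1)@(11, 3): e=[38,-39,87] → ·
    (4,2)@(9, 5): e=[22,-9,73] → ·
    (3,3)@(7, 7): e=[6,21,59] → #
    (4,3)@(9, 7): e=[42,-25,69] → ·
    (3,4)@(7, 9): e=[26,5,55] → #
    (4,4)@(9, 9): e=[62,-41,65] → ·
    (2,5)@(5, 11): e=[10,35,41] → #
    (3,5)@(7, 11): e=[46,-11,51] → ·
    (2,6)@(5, 13): e=[30,19,37] → #
    (3,6)@(7, 13): e=[66,-27,47] → ·
    (1,7)@(3, 15): e=[14,49,23] → #
  covered (12 px):
    · · · · · · ·
    · · · · # · ·
    · · · · · · ·
    · · · # · · ·
    · · · # · · ·
    · · # · · · ·
    · · # · · · ·
    · # # · · · ·
    · # · · · · ·
    # # · · · · ·
    # # · · · · ·
    · · · · · · ·
T3:
  2·area = 14  (B↔C swapped to make it positive)
  edge (12, 24)→(13, 13): d=(1,-11) inclusive
  edge (13, 13)→(14, 16): d=(1,3) inclusive
  edge (14, 16)→(12, 24): d=(-2,8) inclusive
    (4,0)@(9, 1): e=[-56,0,70] → ·  [on edge]
    (5,3)@(11, 7): e=[-28,0,42] → ·  [on edge]
    (6,6)@(13, 13): e=[0,0,14] → #  [on edge]
    (6,7)@(13, 15): e=[2,2,10] → #
    (6,8)@(13, 17): e=[4,4,6] → #
    (6,9)@(13, 19): e=[6,6,2] → #
    (6,10)@(13, 21): e=[8,8,-2] → ·
  covered (4 px):
    · · · · · · ·
    · · · · · · ·
    · · · · · · ·
    · · · · · · ·
    · · · · · · ·
    · · · · · · ·
    · · · · · · #
    · · · · · · #
    · · · · · · #
    · · · · · · #
    · · · · · · ·
    · · · · · · ·
T4:
  2·area = 62
  edge (12, 9)→(8, 18): d=(-4,9) inclusive
  edge (8, 18)→(2, 16): d=(-6,-2) inclusive
  edge (2, 16)→(12, 9): d=(10,-7) inclusive
    (5,5)@(11, 11): e=[1,48,13] → #
    (6,5)@(13, 11): e=[-17,52,27] → ·
    (3,6)@(7, 13): e=[29,28,5] → #
    (4,6)@(9, 13): e=[11,32,19] → #
    (5,6)@(11, 13): e=[-7,36,33] → ·
    (2,7)@(5, 15): e=[39,12,11] → #
    (5,7)@(11, 15): e=[-15,24,53] → ·
    (2,8)@(5, 17): e=[31,0,31] → #  [on edge]
    (4,8)@(9, 17): e=[-5,8,59] → ·
    (2,9)@(5, 19): e=[23,-12,51] → ·
    (3,9)@(7, 19): e=[5,-8,65] → ·
    (5,9)@(11, 19): e=[-31,0,93] → ·  [on edge]
  covered (8 px):
    · · · · · · ·
    · · · · · · ·
    · · · · · · ·
    · · · · · · ·
    · · · · · · ·
    · · · · · # ·
    · · · # # · ·
    · · # # # · ·
    · · # # · · ·
    · · · · · · ·
    · · · · · · ·
    · · · · · · ·

Result: [[4,1],[4,2],[3,5],[3,6]]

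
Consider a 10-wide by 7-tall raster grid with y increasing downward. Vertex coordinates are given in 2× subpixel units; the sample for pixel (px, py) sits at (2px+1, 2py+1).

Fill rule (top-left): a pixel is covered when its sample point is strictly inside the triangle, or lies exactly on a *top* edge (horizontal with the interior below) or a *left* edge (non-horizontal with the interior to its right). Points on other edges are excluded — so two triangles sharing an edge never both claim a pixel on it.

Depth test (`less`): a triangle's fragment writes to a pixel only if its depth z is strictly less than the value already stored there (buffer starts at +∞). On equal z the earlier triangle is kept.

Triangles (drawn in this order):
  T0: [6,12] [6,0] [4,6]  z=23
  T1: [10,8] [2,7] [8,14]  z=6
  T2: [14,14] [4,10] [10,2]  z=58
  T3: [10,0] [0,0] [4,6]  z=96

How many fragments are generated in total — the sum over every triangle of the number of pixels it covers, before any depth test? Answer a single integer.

T0:
  2·area = 24  (B↔C swapped to make it positive)
  edge (6, 12)→(4, 6): d=(-2,-6) top-left  bias=+0
  edge (4, 6)→(6, 0): d=(2,-6) top-left  bias=+0
  edge (6, 0)→(6, 12): d=(0,12) right/bottom  bias=-1
    (1,1)@(3, 3): e=[0,-12,36] → ·  [on edge]
    (2,1)@(5, 3): e=[12,0,12] → █  [on edge]
    (3,1)@(7, 3): e=[24,12,-12] → ·
    (2,2)@(5, 5): e=[8,4,12] → █
    (3,2)@(7, 5): e=[20,16,-12] → ·
    (2,3)@(5, 7): e=[4,8,12] → █
    (3,3)@(7, 7): e=[16,20,-12] → ·
    (1,4)@(3, 9): e=[-12,0,36] → ·  [on edge]
    (2,4)@(5, 9): e=[0,12,12] → █  [on edge]
    (3,4)@(7, 9): e=[12,24,-12] → ·
    (2,5)@(5, 11): e=[-4,16,12] → ·
  covered (4 px):
    · · · · · · · · · ·
    · · █ · · · · · · ·
    · · █ · · · · · · ·
    · · █ · · · · · · ·
    · · █ · · · · · · ·
    · · · · · · · · · ·
    · · · · · · · · · ·
T1:
  2·area = 50  (B↔C swapped to make it positive)
  edge (10, 8)→(8, 14): d=(-2,6) right/bottom  bias=-1
  edge (8, 14)→(2, 7): d=(-6,-7) top-left  bias=+0
  edge (2, 7)→(10, 8): d=(8,1) right/bottom  bias=-1
    (5,2)@(11, 5): e=[0,75,-25] → ·  [on edge]
    (2,4)@(5, 9): e=[28,9,13] → █
    (3,4)@(7, 9): e=[16,23,11] → █
    (4,4)@(9, 9): e=[4,37,9] → █
    (5,4)@(11, 9): e=[-8,51,7] → ·
    (2,5)@(5, 11): e=[24,-3,29] → ·
    (3,5)@(7, 11): e=[12,11,27] → █
    (4,5)@(9, 11): e=[0,25,25] → ·  [on edge]
    (3,6)@(7, 13): e=[8,-1,43] → ·
  covered (4 px):
    · · · · · · · · · ·
    · · · · · · · · · ·
    · · · · · · · · · ·
    · · · · · · · · · ·
    · · █ █ █ · · · · ·
    · · · █ · · · · · ·
    · · · · · · · · · ·
T2:
  2·area = 104
  edge (14, 14)→(4, 10): d=(-10,-4) top-left  bias=+0
  edge (4, 10)→(10, 2): d=(6,-8) top-left  bias=+0
  edge (10, 2)→(14, 14): d=(4,12) right/bottom  bias=-1
    (4,2)@(9, 5): e=[70,10,24] → █
    (5,2)@(11, 5): e=[78,26,0] → ·  [on edge]
    (3,3)@(7, 7): e=[42,6,56] → █
    (5,3)@(11, 7): e=[58,38,8] → █
    (6,3)@(13, 7): e=[66,54,-16] → ·
    (2,4)@(5, 9): e=[14,2,88] → █
    (6,4)@(13, 9): e=[46,66,-8] → ·
    (2,5)@(5, 11): e=[-6,14,96] → ·
    (3,5)@(7, 11): e=[2,30,72] → █
    (6,5)@(13, 11): e=[26,78,0] → ·  [on edge]
    (3,6)@(7, 13): e=[-18,42,80] → ·
    (4,6)@(9, 13): e=[-10,58,56] → ·
  covered (12 px):
    · · · · · · · · · ·
    · · · · · · · · · ·
    · · · · █ · · · · ·
    · · · █ █ █ · · · ·
    · · █ █ █ █ · · · ·
    · · · █ █ █ · · · ·
    · · · · · · █ · · ·
T3:
  2·area = 60  (B↔C swapped to make it positive)
  edge (10, 0)→(4, 6): d=(-6,6) right/bottom  bias=-1
  edge (4, 6)→(0, 0): d=(-4,-6) top-left  bias=+0
  edge (0, 0)→(10, 0): d=(10,0) top-left  bias=+0
    (0,0)@(1, 1): e=[48,2,10] → █
    (1,0)@(3, 1): e=[36,14,10] → █
    (2,0)@(5, 1): e=[24,26,10] → █
    (3,0)@(7, 1): e=[12,38,10] → █
    (4,0)@(9, 1): e=[0,50,10] → ·  [on edge]
    (0,1)@(1, 3): e=[36,-6,30] → ·
    (1,1)@(3, 3): e=[24,6,30] → █
    (3,1)@(7, 3): e=[0,30,30] → ·  [on edge]
    (1,2)@(3, 5): e=[12,-2,50] → ·
    (2,2)@(5, 5): e=[0,10,50] → ·  [on edge]
    (1,3)@(3, 7): e=[0,-10,70] → ·  [on edge]
    (0,4)@(1, 9): e=[0,-30,90] → ·  [on edge]
  covered (6 px):
    █ █ █ █ · · · · · ·
    · █ █ · · · · · · ·
    · · · · · · · · · ·
    · · · · · · · · · ·
    · · · · · · · · · ·
    · · · · · · · · · ·
    · · · · · · · · · ·

Final: 26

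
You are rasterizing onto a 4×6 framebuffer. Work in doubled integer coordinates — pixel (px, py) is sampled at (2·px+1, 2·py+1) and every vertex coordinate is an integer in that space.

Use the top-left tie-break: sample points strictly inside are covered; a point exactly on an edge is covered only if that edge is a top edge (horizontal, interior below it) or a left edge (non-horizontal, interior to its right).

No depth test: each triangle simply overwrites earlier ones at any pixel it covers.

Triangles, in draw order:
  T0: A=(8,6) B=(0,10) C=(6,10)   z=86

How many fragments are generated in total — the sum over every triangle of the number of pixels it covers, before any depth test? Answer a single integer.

T0:
  2·area = 24  (B↔C swapped to make it positive)
  edge (8, 6)→(6, 10): d=(-2,4) right/bottom  bias=-1
  edge (6, 10)→(0, 10): d=(-6,0) right/bottom  bias=-1
  edge (0, 10)→(8, 6): d=(8,-4) top-left  bias=+0
    (3,3)@(7, 7): e=[2,18,4] → #
    (1,4)@(3, 9): e=[14,6,4] → #
    (2,4)@(5, 9): e=[6,6,12] → #
    (3,4)@(7, 9): e=[-2,6,20] → ·
    (1,5)@(3, 11): e=[10,-6,20] → ·
    (2,5)@(5, 11): e=[2,-6,28] → ·
  covered (3 px):
    · · · ·
    · · · ·
    · · · ·
    · · · #
    · # # ·
    · · · ·

Final: 3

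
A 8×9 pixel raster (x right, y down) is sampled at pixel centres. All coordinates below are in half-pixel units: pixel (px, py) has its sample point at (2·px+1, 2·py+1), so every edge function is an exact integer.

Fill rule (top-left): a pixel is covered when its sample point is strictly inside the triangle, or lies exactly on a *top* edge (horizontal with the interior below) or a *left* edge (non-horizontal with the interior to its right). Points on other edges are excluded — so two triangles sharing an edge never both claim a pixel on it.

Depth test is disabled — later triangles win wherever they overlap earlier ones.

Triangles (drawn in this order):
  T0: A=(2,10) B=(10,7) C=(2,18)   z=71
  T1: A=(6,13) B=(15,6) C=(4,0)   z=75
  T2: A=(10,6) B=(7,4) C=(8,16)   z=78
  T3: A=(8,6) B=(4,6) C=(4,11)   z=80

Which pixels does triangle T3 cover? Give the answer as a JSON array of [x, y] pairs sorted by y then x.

T0:
  2·area = 64
  edge (2, 10)→(10, 7): d=(8,-3) top-left  bias=+0
  edge (10, 7)→(2, 18): d=(-8,11) right/bottom  bias=-1
  edge (2, 18)→(2, 10): d=(0,-8) top-left  bias=+0
    (2,4)@(5, 9): e=[1,39,24] → █
    (3,4)@(7, 9): e=[7,17,40] → █
    (4,4)@(9, 9): e=[13,-5,56] → ·
    (1,5)@(3, 11): e=[11,45,8] → █
    (4,5)@(9, 11): e=[29,-21,56] → ·
    (1,6)@(3, 13): e=[27,29,8] → █
    (3,6)@(7, 13): e=[39,-15,40] → ·
    (1,7)@(3, 15): e=[43,13,8] → █
    (2,7)@(5, 15): e=[49,-9,24] → ·
    (1,8)@(3, 17): e=[59,-3,8] → ·
  covered (8 px):
    · · · · · · · ·
    · · · · · · · ·
    · · · · · · · ·
    · · · · · · · ·
    · · █ █ · · · ·
    · █ █ █ · · · ·
    · █ █ · · · · ·
    · █ · · · · · ·
    · · · · · · · ·
T1:
  2·area = 131  (B↔C swapped to make it positive)
  edge (6, 13)→(4, 0): d=(-2,-13) top-left  bias=+0
  edge (4, 0)→(15, 6): d=(11,6) right/bottom  bias=-1
  edge (15, 6)→(6, 13): d=(-9,7) right/bottom  bias=-1
    (2,0)@(5, 1): e=[11,5,115] → █
    (3,0)@(7, 1): e=[37,-7,101] → ·
    (2,1)@(5, 3): e=[7,27,97] → █
    (3,1)@(7, 3): e=[33,15,83] → █
    (4,1)@(9, 3): e=[59,3,69] → █
    (5,1)@(11, 3): e=[85,-9,55] → ·
    (2,2)@(5, 5): e=[3,49,79] → █
    (5,2)@(11, 5): e=[81,13,37] → █
    (6,2)@(13, 5): e=[107,1,23] → █
    (7,2)@(15, 5): e=[133,-11,9] → ·
    (2,3)@(5, 7): e=[-1,71,61] → ·
    (3,3)@(7, 7): e=[25,59,47] → █
  covered (17 px):
    · · █ · · · · ·
    · · █ █ █ · · ·
    · · █ █ █ █ █ ·
    · · · █ █ █ █ ·
    · · · █ █ █ · ·
    · · · █ · · · ·
    · · · · · · · ·
    · · · · · · · ·
    · · · · · · · ·
T2:
  2·area = 34  (B↔C swapped to make it positive)
  edge (10, 6)→(8, 16): d=(-2,10) right/bottom  bias=-1
  edge (8, 16)→(7, 4): d=(-1,-12) top-left  bias=+0
  edge (7, 4)→(10, 6): d=(3,2) right/bottom  bias=-1
    (5,0)@(11, 1): e=[0,51,-17] → ·  [on edge]
    (4,3)@(9, 7): e=[8,21,5] → █
    (5,3)@(11, 7): e=[-12,45,1] → ·
    (4,4)@(9, 9): e=[4,19,11] → █
    (5,4)@(11, 9): e=[-16,43,7] → ·
    (4,5)@(9, 11): e=[0,17,17] → ·  [on edge]
  covered (2 px):
    · · · · · · · ·
    · · · · · · · ·
    · · · · · · · ·
    · · · · █ · · ·
    · · · · █ · · ·
    · · · · · · · ·
    · · · · · · · ·
    · · · · · · · ·
    · · · · · · · ·
T3:
  2·area = 20  (B↔C swapped to make it positive)
  edge (8, 6)→(4, 11): d=(-4,5) right/bottom  bias=-1
  edge (4, 11)→(4, 6): d=(0,-5) top-left  bias=+0
  edge (4, 6)→(8, 6): d=(4,0) top-left  bias=+0
    (2,3)@(5, 7): e=[11,5,4] → █
    (3,3)@(7, 7): e=[1,15,4] → █
    (4,3)@(9, 7): e=[-9,25,4] → ·
    (2,4)@(5, 9): e=[3,5,12] → █
    (3,4)@(7, 9): e=[-7,15,12] → ·
    (2,5)@(5, 11): e=[-5,5,20] → ·
  covered (3 px):
    · · · · · · · ·
    · · · · · · · ·
    · · · · · · · ·
    · · █ █ · · · ·
    · · █ · · · · ·
    · · · · · · · ·
    · · · · · · · ·
    · · · · · · · ·
    · · · · · · · ·

Answer: [[2,3],[3,3],[2,4]]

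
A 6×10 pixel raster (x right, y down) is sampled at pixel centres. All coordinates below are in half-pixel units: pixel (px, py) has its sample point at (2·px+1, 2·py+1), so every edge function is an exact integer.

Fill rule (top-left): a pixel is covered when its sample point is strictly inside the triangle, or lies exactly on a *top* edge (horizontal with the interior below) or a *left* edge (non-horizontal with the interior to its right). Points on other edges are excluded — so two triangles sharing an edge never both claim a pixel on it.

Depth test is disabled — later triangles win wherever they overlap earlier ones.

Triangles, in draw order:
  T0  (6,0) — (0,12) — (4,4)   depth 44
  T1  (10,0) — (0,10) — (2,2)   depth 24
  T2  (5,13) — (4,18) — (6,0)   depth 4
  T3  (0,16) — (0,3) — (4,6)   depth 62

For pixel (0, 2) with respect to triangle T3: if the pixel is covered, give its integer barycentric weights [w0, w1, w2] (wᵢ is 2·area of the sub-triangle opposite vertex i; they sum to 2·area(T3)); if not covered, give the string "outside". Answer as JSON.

T0:
  degenerate (2·area = 0) — covers nothing
T1:
  2·area = 60
  edge (10, 0)→(0, 10): d=(-10,10) right/bottom  bias=-1
  edge (0, 10)→(2, 2): d=(2,-8) top-left  bias=+0
  edge (2, 2)→(10, 0): d=(8,-2) top-left  bias=+0
    (3,0)@(7, 1): e=[20,38,2] → X
    (4,0)@(9, 1): e=[0,54,6] → .  [on edge]
    (1,1)@(3, 3): e=[40,10,10] → X
    (2,1)@(5, 3): e=[20,26,14] → X
    (3,1)@(7, 3): e=[0,42,18] → .  [on edge]
    (1,2)@(3, 5): e=[20,14,26] → X
    (2,2)@(5, 5): e=[0,30,30] → .  [on edge]
    (0,3)@(1, 7): e=[20,2,38] → X
    (1,3)@(3, 7): e=[0,18,42] → .  [on edge]
    (0,4)@(1, 9): e=[0,6,54] → .  [on edge]
  covered (5 px):
    . . . X . .
    . X X . . .
    . X . . . .
    X . . . . .
    . . . . . .
    . . . . . .
    . . . . . .
    . . . . . .
    . . . . . .
    . . . . . .
T2:
  2·area = 8
  edge (5, 13)→(4, 18): d=(-1,5) right/bottom  bias=-1
  edge (4, 18)→(6, 0): d=(2,-18) top-left  bias=+0
  edge (6, 0)→(5, 13): d=(-1,13) right/bottom  bias=-1
    (3,1)@(7, 3): e=[0,24,-16] → .  [on edge]
    (2,4)@(5, 9): e=[4,0,4] → X  [on edge]
    (3,4)@(7, 9): e=[-6,36,-22] → .
    (2,5)@(5, 11): e=[2,4,2] → X
    (3,5)@(7, 11): e=[-8,40,-24] → .
    (2,6)@(5, 13): e=[0,8,0] → .  [on edge]
  covered (2 px):
    . . . . . .
    . . . . . .
    . . . . . .
    . . . . . .
    . . X . . .
    . . X . . .
    . . . . . .
    . . . . . .
    . . . . . .
    . . . . . .
T3:
  2·area = 52
  edge (0, 16)→(0, 3): d=(0,-13) top-left  bias=+0
  edge (0, 3)→(4, 6): d=(4,3) right/bottom  bias=-1
  edge (4, 6)→(0, 16): d=(-4,10) right/bottom  bias=-1
    (0,2)@(1, 5): e=[13,5,34] → X
    (1,2)@(3, 5): e=[39,-1,14] → .
    (0,3)@(1, 7): e=[13,13,26] → X
    (1,3)@(3, 7): e=[39,7,6] → X
    (2,3)@(5, 7): e=[65,1,-14] → .
    (0,4)@(1, 9): e=[13,21,18] → X
    (1,4)@(3, 9): e=[39,15,-2] → .
    (0,5)@(1, 11): e=[13,29,10] → X
    (1,5)@(3, 11): e=[39,23,-10] → .
    (0,6)@(1, 13): e=[13,37,2] → X
    (1,6)@(3, 13): e=[39,31,-18] → .
    (0,7)@(1, 15): e=[13,45,-6] → .
  covered (6 px):
    . . . . . .
    . . . . . .
    X . . . . .
    X X . . . .
    X . . . . .
    X . . . . .
    X . . . . .
    . . . . . .
    . . . . . .
    . . . . . .

Final: [5,34,13]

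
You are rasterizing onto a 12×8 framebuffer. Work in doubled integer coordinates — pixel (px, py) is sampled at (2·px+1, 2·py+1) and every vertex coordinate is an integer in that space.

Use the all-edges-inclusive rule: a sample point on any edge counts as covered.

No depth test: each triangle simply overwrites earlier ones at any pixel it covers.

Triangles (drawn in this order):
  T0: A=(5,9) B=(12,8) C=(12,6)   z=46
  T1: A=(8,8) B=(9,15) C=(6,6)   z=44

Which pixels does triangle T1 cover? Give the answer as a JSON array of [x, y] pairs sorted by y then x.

T0:
  2·area = 14  (B↔C swapped to make it positive)
  edge (5, 9)→(12, 6): d=(7,-3) inclusive
  edge (12, 6)→(12, 8): d=(0,2) inclusive
  edge (12, 8)→(5, 9): d=(-7,1) inclusive
    (9,1)@(19, 3): e=[0,-14,28] → ·  [on edge]
    (5,3)@(11, 7): e=[4,2,8] → █
    (6,3)@(13, 7): e=[10,-2,6] → ·
    (9,3)@(19, 7): e=[28,-14,0] → ·  [on edge]
    (2,4)@(5, 9): e=[0,14,0] → █  [on edge]
    (3,4)@(7, 9): e=[6,10,-2] → ·
    (5,4)@(11, 9): e=[18,2,-6] → ·
    (2,5)@(5, 11): e=[14,14,-14] → ·
  covered (2 px):
    · · · · · · · · · · · ·
    · · · · · · · · · · · ·
    · · · · · · · · · · · ·
    · · · · · █ · · · · · ·
    · · █ · · · · · · · · ·
    · · · · · · · · · · · ·
    · · · · · · · · · · · ·
    · · · · · · · · · · · ·
T1:
  2·area = 12
  edge (8, 8)→(9, 15): d=(1,7) inclusive
  edge (9, 15)→(6, 6): d=(-3,-9) inclusive
  edge (6, 6)→(8, 8): d=(2,2) inclusive
    (0,0)@(1, 1): e=[42,-30,0] → ·  [on edge]
    (3,0)@(7, 1): e=[0,24,-12] → ·  [on edge]
    (1,1)@(3, 3): e=[30,-18,0] → ·  [on edge]
    (2,1)@(5, 3): e=[16,0,-4] → ·  [on edge]
    (2,2)@(5, 5): e=[18,-6,0] → ·  [on edge]
    (3,3)@(7, 7): e=[6,6,0] → █  [on edge]
    (4,3)@(9, 7): e=[-8,24,-4] → ·
    (3,4)@(7, 9): e=[8,0,4] → █  [on edge]
    (4,4)@(9, 9): e=[-6,18,0] → ·  [on edge]
    (3,5)@(7, 11): e=[10,-6,8] → ·
    (5,5)@(11, 11): e=[-18,30,0] → ·  [on edge]
    (6,6)@(13, 13): e=[-30,42,0] → ·  [on edge]
    (4,7)@(9, 15): e=[0,0,12] → █  [on edge]
    (7,7)@(15, 15): e=[-42,54,0] → ·  [on edge]
  covered (3 px):
    · · · · · · · · · · · ·
    · · · · · · · · · · · ·
    · · · · · · · · · · · ·
    · · · █ · · · · · · · ·
    · · · █ · · · · · · · ·
    · · · · · · · · · · · ·
    · · · · · · · · · · · ·
    · · · · █ · · · · · · ·

Final: [[3,3],[3,4],[4,7]]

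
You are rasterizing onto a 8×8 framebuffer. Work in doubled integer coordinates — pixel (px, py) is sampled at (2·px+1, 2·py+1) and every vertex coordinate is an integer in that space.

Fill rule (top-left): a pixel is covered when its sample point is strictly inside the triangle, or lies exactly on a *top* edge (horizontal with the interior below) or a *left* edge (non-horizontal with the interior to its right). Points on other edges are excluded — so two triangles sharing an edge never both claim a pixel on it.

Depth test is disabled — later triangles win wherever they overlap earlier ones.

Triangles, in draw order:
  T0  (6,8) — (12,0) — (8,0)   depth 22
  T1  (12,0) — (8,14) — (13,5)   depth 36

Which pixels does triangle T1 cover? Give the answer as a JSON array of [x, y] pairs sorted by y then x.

T0:
  2·area = 32  (B↔C swapped to make it positive)
  edge (6, 8)→(8, 0): d=(2,-8) top-left  bias=+0
  edge (8, 0)→(12, 0): d=(4,0) top-left  bias=+0
  edge (12, 0)→(6, 8): d=(-6,8) right/bottom  bias=-1
    (4,0)@(9, 1): e=[10,4,18] → X
    (5,0)@(11, 1): e=[26,4,2] → X
    (6,0)@(13, 1): e=[42,4,-14] → .
    (4,1)@(9, 3): e=[14,12,6] → X
    (5,1)@(11, 3): e=[30,12,-10] → .
    (3,2)@(7, 5): e=[2,20,10] → X
    (4,2)@(9, 5): e=[18,20,-6] → .
    (3,3)@(7, 7): e=[6,28,-2] → .
  covered (4 px):
    . . . . X X . .
    . . . . X . . .
    . . . X . . . .
    . . . . . . . .
    . . . . . . . .
    . . . . . . . .
    . . . . . . . .
    . . . . . . . .
T1:
  2·area = 34  (B↔C swapped to make it positive)
  edge (12, 0)→(13, 5): d=(1,5) right/bottom  bias=-1
  edge (13, 5)→(8, 14): d=(-5,9) right/bottom  bias=-1
  edge (8, 14)→(12, 0): d=(4,-14) top-left  bias=+0
    (5,2)@(11, 5): e=[10,18,6] → X
    (6,2)@(13, 5): e=[0,0,34] → .  [on edge]
    (5,3)@(11, 7): e=[12,8,14] → X
    (6,3)@(13, 7): e=[2,-10,42] → .
    (5,4)@(11, 9): e=[14,-2,22] → .
    (4,5)@(9, 11): e=[26,6,2] → X
    (5,5)@(11, 11): e=[16,-12,30] → .
    (4,6)@(9, 13): e=[28,-4,10] → .
    (7,7)@(15, 15): e=[0,-68,102] → .  [on edge]
  covered (3 px):
    . . . . . . . .
    . . . . . . . .
    . . . . . X . .
    . . . . . X . .
    . . . . . . . .
    . . . . X . . .
    . . . . . . . .
    . . . . . . . .

Answer: [[5,2],[5,3],[4,5]]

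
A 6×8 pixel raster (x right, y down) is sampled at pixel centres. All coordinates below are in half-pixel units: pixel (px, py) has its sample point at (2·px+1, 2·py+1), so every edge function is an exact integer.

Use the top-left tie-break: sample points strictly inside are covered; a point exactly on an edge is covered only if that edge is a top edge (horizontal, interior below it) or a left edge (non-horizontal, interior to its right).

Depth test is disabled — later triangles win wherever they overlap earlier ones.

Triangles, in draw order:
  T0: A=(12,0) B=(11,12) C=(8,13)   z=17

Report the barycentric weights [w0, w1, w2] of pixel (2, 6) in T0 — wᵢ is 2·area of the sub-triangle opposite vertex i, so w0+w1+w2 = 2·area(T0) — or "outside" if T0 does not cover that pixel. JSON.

T0:
  2·area = 35
  edge (12, 0)→(11, 12): d=(-1,12) right/bottom  bias=-1
  edge (11, 12)→(8, 13): d=(-3,1) right/bottom  bias=-1
  edge (8, 13)→(12, 0): d=(4,-13) top-left  bias=+0
    (5,2)@(11, 5): e=[7,21,7] → #
    (5,3)@(11, 7): e=[5,15,15] → #
    (5,4)@(11, 9): e=[3,9,23] → #
    (4,5)@(9, 11): e=[25,5,5] → #
    (4,6)@(9, 13): e=[23,-1,13] → ·
    (5,6)@(11, 13): e=[-1,-3,39] → ·
  covered (5 px):
    · · · · · ·
    · · · · · ·
    · · · · · #
    · · · · · #
    · · · · · #
    · · · · # #
    · · · · · ·
    · · · · · ·

Final: "outside"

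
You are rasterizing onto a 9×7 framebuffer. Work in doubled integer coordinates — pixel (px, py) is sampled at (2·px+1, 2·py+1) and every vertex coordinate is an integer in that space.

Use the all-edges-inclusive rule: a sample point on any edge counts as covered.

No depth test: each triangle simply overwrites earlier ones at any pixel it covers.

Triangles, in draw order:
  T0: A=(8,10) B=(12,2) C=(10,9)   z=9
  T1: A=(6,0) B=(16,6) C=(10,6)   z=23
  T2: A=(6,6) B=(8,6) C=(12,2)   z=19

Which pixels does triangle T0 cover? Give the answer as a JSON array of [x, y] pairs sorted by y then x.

T0:
  2·area = 12
  edge (8, 10)→(12, 2): d=(4,-8) inclusive
  edge (12, 2)→(10, 9): d=(-2,7) inclusive
  edge (10, 9)→(8, 10): d=(-2,1) inclusive
    (5,2)@(11, 5): e=[4,1,7] → X
    (6,2)@(13, 5): e=[20,-13,5] → .
    (5,3)@(11, 7): e=[12,-3,3] → .
    (4,4)@(9, 9): e=[4,7,1] → X
    (5,4)@(11, 9): e=[20,-7,-1] → .
    (4,5)@(9, 11): e=[12,3,-3] → .
  covered (2 px):
    . . . . . . . . .
    . . . . . . . . .
    . . . . . X . . .
    . . . . . . . . .
    . . . . X . . . .
    . . . . . . . . .
    . . . . . . . . .
T1:
  2·area = 36
  edge (6, 0)→(16, 6): d=(10,6) inclusive
  edge (16, 6)→(10, 6): d=(-6,0) inclusive
  edge (10, 6)→(6, 0): d=(-4,-6) inclusive
    (3,0)@(7, 1): e=[4,30,2] → X
    (4,0)@(9, 1): e=[-8,30,14] → .
    (3,1)@(7, 3): e=[24,18,-6] → .
    (4,1)@(9, 3): e=[12,18,6] → X
    (5,1)@(11, 3): e=[0,18,18] → X  [on edge]
    (6,1)@(13, 3): e=[-12,18,30] → .
    (4,2)@(9, 5): e=[32,6,-2] → .
    (5,2)@(11, 5): e=[20,6,10] → X
    (6,2)@(13, 5): e=[8,6,22] → X
    (7,2)@(15, 5): e=[-4,6,34] → .
    (5,3)@(11, 7): e=[40,-6,2] → .
    (6,3)@(13, 7): e=[28,-6,14] → .
  covered (5 px):
    . . . X . . . . .
    . . . . X X . . .
    . . . . . X X . .
    . . . . . . . . .
    . . . . . . . . .
    . . . . . . . . .
    . . . . . . . . .
T2:
  2·area = 8  (B↔C swapped to make it positive)
  edge (6, 6)→(12, 2): d=(6,-4) inclusive
  edge (12, 2)→(8, 6): d=(-4,4) inclusive
  edge (8, 6)→(6, 6): d=(-2,0) inclusive
    (6,0)@(13, 1): e=[-2,0,10] → .  [on edge]
    (5,1)@(11, 3): e=[2,0,6] → X  [on edge]
    (6,1)@(13, 3): e=[10,-8,6] → .
    (4,2)@(9, 5): e=[6,0,2] → X  [on edge]
    (5,2)@(11, 5): e=[14,-8,2] → .
    (3,3)@(7, 7): e=[10,0,-2] → .  [on edge]
    (4,3)@(9, 7): e=[18,-8,-2] → .
    (2,4)@(5, 9): e=[14,0,-6] → .  [on edge]
    (1,5)@(3, 11): e=[18,0,-10] → .  [on edge]
    (0,6)@(1, 13): e=[22,0,-14] → .  [on edge]
  covered (2 px):
    . . . . . . . . .
    . . . . . X . . .
    . . . . X . . . .
    . . . . . . . . .
    . . . . . . . . .
    . . . . . . . . .
    . . . . . . . . .

Answer: [[5,2],[4,4]]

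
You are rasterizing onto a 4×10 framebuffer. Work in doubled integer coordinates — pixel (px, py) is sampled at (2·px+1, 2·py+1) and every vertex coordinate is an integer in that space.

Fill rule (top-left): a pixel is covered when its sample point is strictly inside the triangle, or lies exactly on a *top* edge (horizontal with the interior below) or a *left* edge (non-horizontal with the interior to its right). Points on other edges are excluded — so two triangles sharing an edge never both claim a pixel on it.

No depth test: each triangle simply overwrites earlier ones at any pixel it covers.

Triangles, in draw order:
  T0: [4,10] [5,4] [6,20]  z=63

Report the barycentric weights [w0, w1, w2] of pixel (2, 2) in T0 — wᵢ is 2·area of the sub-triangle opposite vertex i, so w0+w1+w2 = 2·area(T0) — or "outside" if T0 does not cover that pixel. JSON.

T0:
  2·area = 22
  edge (4, 10)→(5, 4): d=(1,-6) top-left  bias=+0
  edge (5, 4)→(6, 20): d=(1,16) right/bottom  bias=-1
  edge (6, 20)→(4, 10): d=(-2,-10) top-left  bias=+0
    (1,2)@(3, 5): e=[-11,33,0] → ·  [on edge]
    (2,2)@(5, 5): e=[1,1,20] → █
    (3,2)@(7, 5): e=[13,-31,40] → ·
    (2,3)@(5, 7): e=[3,3,16] → █
    (3,3)@(7, 7): e=[15,-29,36] → ·
    (2,4)@(5, 9): e=[5,5,12] → █
    (3,4)@(7, 9): e=[17,-27,32] → ·
    (2,5)@(5, 11): e=[7,7,8] → █
    (3,5)@(7, 11): e=[19,-25,28] → ·
    (2,6)@(5, 13): e=[9,9,4] → █
    (3,6)@(7, 13): e=[21,-23,24] → ·
    (2,7)@(5, 15): e=[11,11,0] → █  [on edge]
  covered (6 px):
    · · · ·
    · · · ·
    · · █ ·
    · · █ ·
    · · █ ·
    · · █ ·
    · · █ ·
    · · █ ·
    · · · ·
    · · · ·

Answer: [1,20,1]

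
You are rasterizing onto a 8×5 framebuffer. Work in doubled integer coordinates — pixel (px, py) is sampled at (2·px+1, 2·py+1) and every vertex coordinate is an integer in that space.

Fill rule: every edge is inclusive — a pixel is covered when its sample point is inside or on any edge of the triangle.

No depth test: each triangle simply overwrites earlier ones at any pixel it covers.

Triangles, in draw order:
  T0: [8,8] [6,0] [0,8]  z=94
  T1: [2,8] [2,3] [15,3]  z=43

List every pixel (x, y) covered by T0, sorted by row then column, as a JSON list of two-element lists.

T0:
  2·area = 64  (B↔C swapped to make it positive)
  edge (8, 8)→(0, 8): d=(-8,0) inclusive
  edge (0, 8)→(6, 0): d=(6,-8) inclusive
  edge (6, 0)→(8, 8): d=(2,8) inclusive
    (2,1)@(5, 3): e=[40,10,14] → █
    (3,1)@(7, 3): e=[40,26,-2] → ·
    (1,2)@(3, 5): e=[24,6,34] → █
    (3,2)@(7, 5): e=[24,38,2] → █
    (4,2)@(9, 5): e=[24,54,-14] → ·
    (0,3)@(1, 7): e=[8,2,54] → █
    (4,3)@(9, 7): e=[8,66,-10] → ·
    (0,4)@(1, 9): e=[-8,14,58] → ·
    (1,4)@(3, 9): e=[-8,30,42] → ·
    (2,4)@(5, 9): e=[-8,46,26] → ·
    (3,4)@(7, 9): e=[-8,62,10] → ·
  covered (8 px):
    · · · · · · · ·
    · · █ · · · · ·
    · █ █ █ · · · ·
    █ █ █ █ · · · ·
    · · · · · · · ·
T1:
  2·area = 65
  edge (2, 8)→(2, 3): d=(0,-5) inclusive
  edge (2, 3)→(15, 3): d=(13,0) inclusive
  edge (15, 3)→(2, 8): d=(-13,5) inclusive
    (0,1)@(1, 3): e=[-5,0,70] → ·  [on edge]
    (1,1)@(3, 3): e=[5,0,60] → █  [on edge]
    (2,1)@(5, 3): e=[15,0,50] → █  [on edge]
    (3,1)@(7, 3): e=[25,0,40] → █  [on edge]
    (4,1)@(9, 3): e=[35,0,30] → █  [on edge]
    (5,1)@(11, 3): e=[45,0,20] → █  [on edge]
    (6,1)@(13, 3): e=[55,0,10] → █  [on edge]
    (7,1)@(15, 3): e=[65,0,0] → █  [on edge]
    (1,2)@(3, 5): e=[5,26,34] → █
    (5,2)@(11, 5): e=[45,26,-6] → ·
    (6,2)@(13, 5): e=[55,26,-16] → ·
    (7,2)@(15, 5): e=[65,26,-26] → ·
  covered (12 px):
    · · · · · · · ·
    · █ █ █ █ █ █ █
    · █ █ █ █ · · ·
    · █ · · · · · ·
    · · · · · · · ·

Final: [[2,1],[1,2],[2,2],[3,2],[0,3],[1,3],[2,3],[3,3]]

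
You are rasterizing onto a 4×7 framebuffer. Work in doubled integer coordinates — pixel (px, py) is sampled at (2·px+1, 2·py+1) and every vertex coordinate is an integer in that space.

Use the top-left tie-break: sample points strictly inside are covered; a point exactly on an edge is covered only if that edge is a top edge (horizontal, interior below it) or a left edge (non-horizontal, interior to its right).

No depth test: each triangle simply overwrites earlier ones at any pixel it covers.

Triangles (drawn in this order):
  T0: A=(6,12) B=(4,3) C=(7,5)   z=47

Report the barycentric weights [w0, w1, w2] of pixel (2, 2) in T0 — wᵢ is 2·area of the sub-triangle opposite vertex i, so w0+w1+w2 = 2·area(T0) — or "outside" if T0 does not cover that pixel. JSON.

T0:
  2·area = 23
  edge (6, 12)→(4, 3): d=(-2,-9) top-left  bias=+0
  edge (4, 3)→(7, 5): d=(3,2) right/bottom  bias=-1
  edge (7, 5)→(6, 12): d=(-1,7) right/bottom  bias=-1
    (0,0)@(1, 1): e=[-23,0,46] → ·  [on edge]
    (2,2)@(5, 5): e=[5,4,14] → #
    (3,2)@(7, 5): e=[23,0,0] → ·  [on edge]
    (2,3)@(5, 7): e=[1,10,12] → #
    (3,3)@(7, 7): e=[19,6,-2] → ·
    (2,4)@(5, 9): e=[-3,16,10] → ·
  covered (2 px):
    · · · ·
    · · · ·
    · · # ·
    · · # ·
    · · · ·
    · · · ·
    · · · ·

Answer: [4,14,5]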